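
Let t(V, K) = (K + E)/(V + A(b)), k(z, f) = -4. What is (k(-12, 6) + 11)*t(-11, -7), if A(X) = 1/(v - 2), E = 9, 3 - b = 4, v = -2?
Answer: -56/45 ≈ -1.2444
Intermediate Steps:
b = -1 (b = 3 - 1*4 = 3 - 4 = -1)
A(X) = -¼ (A(X) = 1/(-2 - 2) = 1/(-4) = -¼)
t(V, K) = (9 + K)/(-¼ + V) (t(V, K) = (K + 9)/(V - ¼) = (9 + K)/(-¼ + V))
(k(-12, 6) + 11)*t(-11, -7) = (-4 + 11)*(4*(9 - 7)/(-1 + 4*(-11))) = 7*(4*2/(-1 - 44)) = 7*(4*2/(-45)) = 7*(4*(-1/45)*2) = 7*(-8/45) = -56/45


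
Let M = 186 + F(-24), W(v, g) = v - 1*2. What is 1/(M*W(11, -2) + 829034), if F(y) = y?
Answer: 1/830492 ≈ 1.2041e-6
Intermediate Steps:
W(v, g) = -2 + v (W(v, g) = v - 2 = -2 + v)
M = 162 (M = 186 - 24 = 162)
1/(M*W(11, -2) + 829034) = 1/(162*(-2 + 11) + 829034) = 1/(162*9 + 829034) = 1/(1458 + 829034) = 1/830492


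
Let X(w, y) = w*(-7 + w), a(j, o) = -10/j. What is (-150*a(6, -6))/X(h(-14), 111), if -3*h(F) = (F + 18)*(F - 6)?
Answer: 225/472 ≈ 0.47670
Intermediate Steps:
h(F) = -(-6 + F)*(18 + F)/3 (h(F) = -(F + 18)*(F - 6)/3 = -(18 + F)*(-6 + F)/3 = -(-6 + F)*(18 + F)/3)
(-150*a(6, -6))/X(h(-14), 111) = (-(-1500)/6)/(((36 - 4*(-14) - 1/3*(-14)**2)*(-7 + (36 - 4*(-14) - 1/3*(-14)**2)))) = (-(-1500)/6)/(((36 + 56 - 1/3*196)*(-7 + (36 + 56 - 1/3*196)))) = (-150*(-5/3))/(((36 + 56 - 196/3)*(-7 + (36 + 56 - 196/3)))) = 250/((80*(-7 + 80/3)/3)) = 250/(((80/3)*(59/3))) = 250/(4720/9) = 250*(9/4720) = 225/472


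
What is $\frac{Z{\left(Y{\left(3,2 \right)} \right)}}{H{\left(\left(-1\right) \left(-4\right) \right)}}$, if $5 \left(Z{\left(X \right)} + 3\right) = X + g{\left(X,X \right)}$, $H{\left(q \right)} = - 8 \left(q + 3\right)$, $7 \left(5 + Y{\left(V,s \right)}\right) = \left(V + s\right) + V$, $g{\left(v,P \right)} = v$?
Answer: $\frac{159}{1960} \approx 0.081122$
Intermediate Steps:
$Y{\left(V,s \right)} = -5 + \frac{s}{7} + \frac{2 V}{7}$ ($Y{\left(V,s \right)} = -5 + \frac{\left(V + s\right) + V}{7} = -5 + \frac{s + 2 V}{7} = -5 + \left(\frac{s}{7} + \frac{2 V}{7}\right) = -5 + \frac{s}{7} + \frac{2 V}{7}$)
$H{\left(q \right)} = -24 - 8 q$ ($H{\left(q \right)} = - 8 \left(3 + q\right) = -24 - 8 q$)
$Z{\left(X \right)} = -3 + \frac{2 X}{5}$ ($Z{\left(X \right)} = -3 + \frac{X + X}{5} = -3 + \frac{2 X}{5}$)
$\frac{Z{\left(Y{\left(3,2 \right)} \right)}}{H{\left(\left(-1\right) \left(-4\right) \right)}} = \frac{-3 + \frac{2 \left(-5 + \frac{1}{7} \cdot 2 + \frac{2}{7} \cdot 3\right)}{5}}{-24 - 8 \left(\left(-1\right) \left(-4\right)\right)} = \frac{-3 + \frac{2 \left(-5 + \frac{2}{7} + \frac{6}{7}\right)}{5}}{-24 - 32} = \frac{-3 + \frac{2}{5} \left(- \frac{27}{7}\right)}{-24 - 32} = \frac{-3 - \frac{54}{35}}{-56} = \left(- \frac{159}{35}\right) \left(- \frac{1}{56}\right) = \frac{159}{1960}$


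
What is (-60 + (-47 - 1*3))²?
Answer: 12100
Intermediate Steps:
(-60 + (-47 - 1*3))² = (-60 + (-47 - 3))² = (-60 - 50)² = (-110)² = 12100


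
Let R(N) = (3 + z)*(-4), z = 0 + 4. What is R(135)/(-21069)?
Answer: 28/21069 ≈ 0.0013290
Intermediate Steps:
z = 4
R(N) = -28 (R(N) = (3 + 4)*(-4) = 7*(-4) = -28)
R(135)/(-21069) = -28/(-21069) = -28*(-1/21069) = 28/21069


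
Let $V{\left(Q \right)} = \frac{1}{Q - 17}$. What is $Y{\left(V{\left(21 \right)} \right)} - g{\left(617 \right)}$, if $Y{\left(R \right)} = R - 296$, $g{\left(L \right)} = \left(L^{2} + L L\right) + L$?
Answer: $- \frac{3049163}{4} \approx -7.6229 \cdot 10^{5}$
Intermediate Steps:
$g{\left(L \right)} = L + 2 L^{2}$ ($g{\left(L \right)} = \left(L^{2} + L^{2}\right) + L = 2 L^{2} + L = L + 2 L^{2}$)
$V{\left(Q \right)} = \frac{1}{-17 + Q}$
$Y{\left(R \right)} = -296 + R$ ($Y{\left(R \right)} = R - 296 = -296 + R$)
$Y{\left(V{\left(21 \right)} \right)} - g{\left(617 \right)} = \left(-296 + \frac{1}{-17 + 21}\right) - 617 \left(1 + 2 \cdot 617\right) = \left(-296 + \frac{1}{4}\right) - 617 \left(1 + 1234\right) = \left(-296 + \frac{1}{4}\right) - 617 \cdot 1235 = - \frac{1183}{4} - 761995 = - \frac{3049163}{4}$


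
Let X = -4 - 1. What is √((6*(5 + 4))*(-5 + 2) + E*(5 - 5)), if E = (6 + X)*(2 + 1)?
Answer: 9*I*√2 ≈ 12.728*I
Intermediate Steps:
X = -5
E = 3 (E = (6 - 5)*(2 + 1) = 1*3 = 3)
√((6*(5 + 4))*(-5 + 2) + E*(5 - 5)) = √((6*(5 + 4))*(-5 + 2) + 3*(5 - 5)) = √((6*9)*(-3) + 3*0) = √(54*(-3) + 0) = √(-162 + 0) = √(-162) = 9*I*√2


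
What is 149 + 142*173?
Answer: 24715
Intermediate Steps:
149 + 142*173 = 149 + 24566 = 24715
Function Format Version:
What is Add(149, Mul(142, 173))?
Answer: 24715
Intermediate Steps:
Add(149, Mul(142, 173)) = Add(149, 24566) = 24715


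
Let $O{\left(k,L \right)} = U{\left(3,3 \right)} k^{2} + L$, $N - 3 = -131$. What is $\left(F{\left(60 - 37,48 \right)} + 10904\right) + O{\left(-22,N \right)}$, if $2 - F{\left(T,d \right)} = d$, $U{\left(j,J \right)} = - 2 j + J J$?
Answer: $12182$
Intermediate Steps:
$N = -128$ ($N = 3 - 131 = -128$)
$U{\left(j,J \right)} = J^{2} - 2 j$ ($U{\left(j,J \right)} = - 2 j + J^{2} = J^{2} - 2 j$)
$F{\left(T,d \right)} = 2 - d$
$O{\left(k,L \right)} = L + 3 k^{2}$ ($O{\left(k,L \right)} = \left(3^{2} - 6\right) k^{2} + L = \left(9 - 6\right) k^{2} + L = 3 k^{2} + L = L + 3 k^{2}$)
$\left(F{\left(60 - 37,48 \right)} + 10904\right) + O{\left(-22,N \right)} = \left(\left(2 - 48\right) + 10904\right) - \left(128 - 3 \left(-22\right)^{2}\right) = \left(\left(2 - 48\right) + 10904\right) + \left(-128 + 3 \cdot 484\right) = \left(-46 + 10904\right) + \left(-128 + 1452\right) = 10858 + 1324 = 12182$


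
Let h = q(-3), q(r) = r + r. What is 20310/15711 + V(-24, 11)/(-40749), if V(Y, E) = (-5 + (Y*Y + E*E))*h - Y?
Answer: 99163022/71134171 ≈ 1.3940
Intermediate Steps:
q(r) = 2*r
h = -6 (h = 2*(-3) = -6)
V(Y, E) = 30 - Y - 6*E² - 6*Y² (V(Y, E) = (-5 + (Y*Y + E*E))*(-6) - Y = (-5 + (Y² + E²))*(-6) - Y = (-5 + (E² + Y²))*(-6) - Y = (-5 + E² + Y²)*(-6) - Y = (30 - 6*E² - 6*Y²) - Y = 30 - Y - 6*E² - 6*Y²)
20310/15711 + V(-24, 11)/(-40749) = 20310/15711 + (30 - 1*(-24) - 6*11² - 6*(-24)²)/(-40749) = 20310*(1/15711) + (30 + 24 - 6*121 - 6*576)*(-1/40749) = 6770/5237 + (30 + 24 - 726 - 3456)*(-1/40749) = 6770/5237 - 4128*(-1/40749) = 6770/5237 + 1376/13583 = 99163022/71134171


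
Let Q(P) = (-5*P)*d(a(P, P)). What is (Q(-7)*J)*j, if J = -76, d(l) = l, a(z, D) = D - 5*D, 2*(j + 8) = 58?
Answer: -1564080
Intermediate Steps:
j = 21 (j = -8 + (½)*58 = -8 + 29 = 21)
a(z, D) = -4*D
Q(P) = 20*P² (Q(P) = (-5*P)*(-4*P) = 20*P²)
(Q(-7)*J)*j = ((20*(-7)²)*(-76))*21 = ((20*49)*(-76))*21 = (980*(-76))*21 = -74480*21 = -1564080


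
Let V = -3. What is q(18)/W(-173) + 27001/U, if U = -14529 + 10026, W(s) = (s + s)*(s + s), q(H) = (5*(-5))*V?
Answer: -3232113991/539081148 ≈ -5.9956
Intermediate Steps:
q(H) = 75 (q(H) = (5*(-5))*(-3) = -25*(-3) = 75)
W(s) = 4*s**2 (W(s) = (2*s)*(2*s) = 4*s**2)
U = -4503
q(18)/W(-173) + 27001/U = 75/((4*(-173)**2)) + 27001/(-4503) = 75/((4*29929)) + 27001*(-1/4503) = 75/119716 - 27001/4503 = -3232113991/539081148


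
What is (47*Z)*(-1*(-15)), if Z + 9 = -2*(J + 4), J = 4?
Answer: -17625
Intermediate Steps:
Z = -25 (Z = -9 - 2*(4 + 4) = -9 - 2*8 = -9 - 16 = -25)
(47*Z)*(-1*(-15)) = (47*(-25))*(-1*(-15)) = -1175*15 = -17625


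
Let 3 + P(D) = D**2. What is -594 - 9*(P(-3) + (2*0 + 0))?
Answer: -648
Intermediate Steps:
P(D) = -3 + D**2
-594 - 9*(P(-3) + (2*0 + 0)) = -594 - 9*((-3 + (-3)**2) + (2*0 + 0)) = -594 - 9*((-3 + 9) + (0 + 0)) = -594 - 9*(6 + 0) = -594 - 9*6 = -594 - 54 = -648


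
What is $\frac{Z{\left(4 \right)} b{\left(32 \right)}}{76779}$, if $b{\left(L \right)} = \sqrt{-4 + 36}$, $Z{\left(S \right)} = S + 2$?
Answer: $\frac{8 \sqrt{2}}{25593} \approx 0.00044206$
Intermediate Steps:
$Z{\left(S \right)} = 2 + S$
$b{\left(L \right)} = 4 \sqrt{2}$ ($b{\left(L \right)} = \sqrt{32} = 4 \sqrt{2}$)
$\frac{Z{\left(4 \right)} b{\left(32 \right)}}{76779} = \frac{\left(2 + 4\right) 4 \sqrt{2}}{76779} = 6 \cdot 4 \sqrt{2} \cdot \frac{1}{76779} = 24 \sqrt{2} \cdot \frac{1}{76779} = \frac{8 \sqrt{2}}{25593}$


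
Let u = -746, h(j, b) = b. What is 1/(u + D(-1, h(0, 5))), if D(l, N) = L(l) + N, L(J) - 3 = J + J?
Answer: -1/740 ≈ -0.0013514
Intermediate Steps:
L(J) = 3 + 2*J (L(J) = 3 + (J + J) = 3 + 2*J)
D(l, N) = 3 + N + 2*l (D(l, N) = (3 + 2*l) + N = 3 + N + 2*l)
1/(u + D(-1, h(0, 5))) = 1/(-746 + (3 + 5 + 2*(-1))) = 1/(-746 + (3 + 5 - 2)) = 1/(-746 + 6) = 1/(-740) = -1/740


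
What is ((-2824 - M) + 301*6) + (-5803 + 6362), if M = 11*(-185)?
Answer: 1576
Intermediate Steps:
M = -2035
((-2824 - M) + 301*6) + (-5803 + 6362) = ((-2824 - 1*(-2035)) + 301*6) + (-5803 + 6362) = ((-2824 + 2035) + 1806) + 559 = (-789 + 1806) + 559 = 1017 + 559 = 1576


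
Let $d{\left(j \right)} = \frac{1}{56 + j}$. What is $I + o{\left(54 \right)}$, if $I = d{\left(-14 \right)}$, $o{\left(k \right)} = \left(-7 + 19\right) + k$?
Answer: $\frac{2773}{42} \approx 66.024$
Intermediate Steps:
$o{\left(k \right)} = 12 + k$
$I = \frac{1}{42}$ ($I = \frac{1}{56 - 14} = \frac{1}{42} \approx 0.02381$)
$I + o{\left(54 \right)} = \frac{1}{42} + \left(12 + 54\right) = \frac{1}{42} + 66 = \frac{2773}{42}$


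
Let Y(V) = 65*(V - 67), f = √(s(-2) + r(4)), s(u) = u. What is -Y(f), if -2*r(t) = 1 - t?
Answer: 4355 - 65*I*√2/2 ≈ 4355.0 - 45.962*I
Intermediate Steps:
r(t) = -½ + t/2 (r(t) = -(1 - t)/2 = -½ + t/2)
f = I*√2/2 (f = √(-2 + (-½ + (½)*4)) = √(-2 + (-½ + 2)) = √(-2 + 3/2) = √(-½) = I*√2/2 ≈ 0.70711*I)
Y(V) = -4355 + 65*V (Y(V) = 65*(-67 + V) = -4355 + 65*V)
-Y(f) = -(-4355 + 65*(I*√2/2)) = -(-4355 + 65*I*√2/2) = 4355 - 65*I*√2/2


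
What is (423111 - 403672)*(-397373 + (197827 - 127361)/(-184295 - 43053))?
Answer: -79825394004615/10334 ≈ -7.7245e+9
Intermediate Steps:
(423111 - 403672)*(-397373 + (197827 - 127361)/(-184295 - 43053)) = 19439*(-397373 + 70466/(-227348)) = 19439*(-397373 + 70466*(-1/227348)) = 19439*(-397373 - 3203/10334) = 19439*(-4106455785/10334) = -79825394004615/10334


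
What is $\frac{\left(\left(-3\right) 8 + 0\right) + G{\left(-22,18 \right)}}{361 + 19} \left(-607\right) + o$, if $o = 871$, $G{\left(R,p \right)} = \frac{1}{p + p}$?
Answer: $\frac{12439121}{13680} \approx 909.29$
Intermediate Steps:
$G{\left(R,p \right)} = \frac{1}{2 p}$
$\frac{\left(\left(-3\right) 8 + 0\right) + G{\left(-22,18 \right)}}{361 + 19} \left(-607\right) + o = \frac{\left(\left(-3\right) 8 + 0\right) + \frac{1}{2 \cdot 18}}{361 + 19} \left(-607\right) + 871 = \frac{\left(-24 + 0\right) + \frac{1}{2} \cdot \frac{1}{18}}{380} \left(-607\right) + 871 = \left(-24 + \frac{1}{36}\right) \frac{1}{380} \left(-607\right) + 871 = \left(- \frac{863}{36}\right) \frac{1}{380} \left(-607\right) + 871 = \left(- \frac{863}{13680}\right) \left(-607\right) + 871 = \frac{523841}{13680} + 871 = \frac{12439121}{13680}$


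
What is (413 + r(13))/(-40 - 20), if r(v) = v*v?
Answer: -97/10 ≈ -9.7000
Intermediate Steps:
r(v) = v**2
(413 + r(13))/(-40 - 20) = (413 + 13**2)/(-40 - 20) = (413 + 169)/(-60) = 582*(-1/60) = -97/10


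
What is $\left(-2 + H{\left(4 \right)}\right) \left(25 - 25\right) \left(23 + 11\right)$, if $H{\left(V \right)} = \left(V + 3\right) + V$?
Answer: $0$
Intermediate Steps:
$H{\left(V \right)} = 3 + 2 V$ ($H{\left(V \right)} = \left(3 + V\right) + V = 3 + 2 V$)
$\left(-2 + H{\left(4 \right)}\right) \left(25 - 25\right) \left(23 + 11\right) = \left(-2 + \left(3 + 2 \cdot 4\right)\right) \left(25 - 25\right) \left(23 + 11\right) = \left(-2 + \left(3 + 8\right)\right) 0 \cdot 34 = \left(-2 + 11\right) 0 = 9 \cdot 0 = 0$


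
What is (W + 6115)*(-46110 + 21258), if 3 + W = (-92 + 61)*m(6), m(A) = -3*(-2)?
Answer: -147272952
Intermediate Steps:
m(A) = 6
W = -189 (W = -3 + (-92 + 61)*6 = -3 - 31*6 = -3 - 186 = -189)
(W + 6115)*(-46110 + 21258) = (-189 + 6115)*(-46110 + 21258) = 5926*(-24852) = -147272952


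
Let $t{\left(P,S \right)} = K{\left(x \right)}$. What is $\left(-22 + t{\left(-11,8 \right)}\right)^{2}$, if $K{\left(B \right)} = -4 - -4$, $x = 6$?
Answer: $484$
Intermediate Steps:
$K{\left(B \right)} = 0$ ($K{\left(B \right)} = -4 + 4 = 0$)
$t{\left(P,S \right)} = 0$
$\left(-22 + t{\left(-11,8 \right)}\right)^{2} = \left(-22 + 0\right)^{2} = \left(-22\right)^{2} = 484$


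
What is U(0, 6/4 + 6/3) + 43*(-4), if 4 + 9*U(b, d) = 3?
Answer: -1549/9 ≈ -172.11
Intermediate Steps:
U(b, d) = -⅑ (U(b, d) = -4/9 + (⅑)*3 = -4/9 + ⅓ = -⅑)
U(0, 6/4 + 6/3) + 43*(-4) = -⅑ + 43*(-4) = -⅑ - 172 = -1549/9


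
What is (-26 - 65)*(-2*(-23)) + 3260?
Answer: -926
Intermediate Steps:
(-26 - 65)*(-2*(-23)) + 3260 = -91*46 + 3260 = -4186 + 3260 = -926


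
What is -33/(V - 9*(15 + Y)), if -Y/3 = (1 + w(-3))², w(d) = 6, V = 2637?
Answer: -11/1275 ≈ -0.0086274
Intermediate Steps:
Y = -147 (Y = -3*(1 + 6)² = -3*7² = -3*49 = -147)
-33/(V - 9*(15 + Y)) = -33/(2637 - 9*(15 - 147)) = -33/(2637 - 9*(-132)) = -33/(2637 + 1188) = -33/3825 = (1/3825)*(-33) = -11/1275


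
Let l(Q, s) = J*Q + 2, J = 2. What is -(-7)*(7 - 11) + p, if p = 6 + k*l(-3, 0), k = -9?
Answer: 14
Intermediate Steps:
l(Q, s) = 2 + 2*Q (l(Q, s) = 2*Q + 2 = 2 + 2*Q)
p = 42 (p = 6 - 9*(2 + 2*(-3)) = 6 - 9*(2 - 6) = 6 - 9*(-4) = 6 + 36 = 42)
-(-7)*(7 - 11) + p = -(-7)*(7 - 11) + 42 = -(-7)*(-4) + 42 = -1*28 + 42 = -28 + 42 = 14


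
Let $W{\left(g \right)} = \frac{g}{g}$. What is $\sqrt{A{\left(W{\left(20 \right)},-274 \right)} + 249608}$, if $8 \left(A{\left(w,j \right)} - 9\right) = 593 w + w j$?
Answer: $\frac{\sqrt{3994510}}{4} \approx 499.66$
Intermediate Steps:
$W{\left(g \right)} = 1$
$A{\left(w,j \right)} = 9 + \frac{593 w}{8} + \frac{j w}{8}$ ($A{\left(w,j \right)} = 9 + \frac{593 w + w j}{8} = 9 + \frac{593 w + j w}{8} = 9 + \left(\frac{593 w}{8} + \frac{j w}{8}\right) = 9 + \frac{593 w}{8} + \frac{j w}{8}$)
$\sqrt{A{\left(W{\left(20 \right)},-274 \right)} + 249608} = \sqrt{\left(9 + \frac{593}{8} \cdot 1 + \frac{1}{8} \left(-274\right) 1\right) + 249608} = \sqrt{\left(9 + \frac{593}{8} - \frac{137}{4}\right) + 249608} = \sqrt{\frac{391}{8} + 249608} = \sqrt{\frac{1997255}{8}} = \frac{\sqrt{3994510}}{4}$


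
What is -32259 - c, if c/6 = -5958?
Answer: 3489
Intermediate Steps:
c = -35748 (c = 6*(-5958) = -35748)
-32259 - c = -32259 - 1*(-35748) = -32259 + 35748 = 3489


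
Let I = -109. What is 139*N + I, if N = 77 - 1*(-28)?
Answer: 14486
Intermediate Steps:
N = 105 (N = 77 + 28 = 105)
139*N + I = 139*105 - 109 = 14595 - 109 = 14486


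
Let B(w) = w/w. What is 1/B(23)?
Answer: 1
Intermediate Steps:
B(w) = 1
1/B(23) = 1/1 = 1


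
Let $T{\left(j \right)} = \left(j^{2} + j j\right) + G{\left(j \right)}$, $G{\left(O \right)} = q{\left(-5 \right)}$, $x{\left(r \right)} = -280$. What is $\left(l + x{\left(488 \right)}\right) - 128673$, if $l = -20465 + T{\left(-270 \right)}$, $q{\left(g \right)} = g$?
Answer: $-3623$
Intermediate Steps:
$G{\left(O \right)} = -5$
$T{\left(j \right)} = -5 + 2 j^{2}$ ($T{\left(j \right)} = \left(j^{2} + j j\right) - 5 = \left(j^{2} + j^{2}\right) - 5 = 2 j^{2} - 5 = -5 + 2 j^{2}$)
$l = 125330$ ($l = -20465 - \left(5 - 2 \left(-270\right)^{2}\right) = -20465 + \left(-5 + 2 \cdot 72900\right) = -20465 + \left(-5 + 145800\right) = -20465 + 145795 = 125330$)
$\left(l + x{\left(488 \right)}\right) - 128673 = \left(125330 - 280\right) - 128673 = 125050 - 128673 = -3623$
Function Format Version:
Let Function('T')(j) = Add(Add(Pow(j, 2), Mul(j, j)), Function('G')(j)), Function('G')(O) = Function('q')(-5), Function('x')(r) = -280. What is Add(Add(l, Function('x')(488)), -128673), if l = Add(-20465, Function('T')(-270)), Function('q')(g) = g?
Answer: -3623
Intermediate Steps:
Function('G')(O) = -5
Function('T')(j) = Add(-5, Mul(2, Pow(j, 2))) (Function('T')(j) = Add(Add(Pow(j, 2), Mul(j, j)), -5) = Add(Add(Pow(j, 2), Pow(j, 2)), -5) = Add(Mul(2, Pow(j, 2)), -5) = Add(-5, Mul(2, Pow(j, 2))))
l = 125330 (l = Add(-20465, Add(-5, Mul(2, Pow(-270, 2)))) = Add(-20465, Add(-5, Mul(2, 72900))) = Add(-20465, Add(-5, 145800)) = Add(-20465, 145795) = 125330)
Add(Add(l, Function('x')(488)), -128673) = Add(Add(125330, -280), -128673) = Add(125050, -128673) = -3623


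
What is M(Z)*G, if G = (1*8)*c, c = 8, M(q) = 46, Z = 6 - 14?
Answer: 2944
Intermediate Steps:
Z = -8
G = 64 (G = (1*8)*8 = 8*8 = 64)
M(Z)*G = 46*64 = 2944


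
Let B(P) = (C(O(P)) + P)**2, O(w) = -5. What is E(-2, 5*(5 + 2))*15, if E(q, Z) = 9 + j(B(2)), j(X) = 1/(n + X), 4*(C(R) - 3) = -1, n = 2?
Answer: 17765/131 ≈ 135.61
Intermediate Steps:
C(R) = 11/4 (C(R) = 3 + (1/4)*(-1) = 3 - 1/4 = 11/4)
B(P) = (11/4 + P)**2
j(X) = 1/(2 + X)
E(q, Z) = 3553/393 (E(q, Z) = 9 + 1/(2 + (11 + 4*2)**2/16) = 9 + 1/(2 + (11 + 8)**2/16) = 9 + 1/(2 + (1/16)*19**2) = 9 + 1/(2 + (1/16)*361) = 9 + 1/(2 + 361/16) = 9 + 1/(393/16) = 9 + 16/393 = 3553/393)
E(-2, 5*(5 + 2))*15 = (3553/393)*15 = 17765/131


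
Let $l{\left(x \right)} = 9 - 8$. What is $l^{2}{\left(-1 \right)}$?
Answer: $1$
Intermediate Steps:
$l{\left(x \right)} = 1$ ($l{\left(x \right)} = 9 - 8 = 1$)
$l^{2}{\left(-1 \right)} = 1^{2} = 1$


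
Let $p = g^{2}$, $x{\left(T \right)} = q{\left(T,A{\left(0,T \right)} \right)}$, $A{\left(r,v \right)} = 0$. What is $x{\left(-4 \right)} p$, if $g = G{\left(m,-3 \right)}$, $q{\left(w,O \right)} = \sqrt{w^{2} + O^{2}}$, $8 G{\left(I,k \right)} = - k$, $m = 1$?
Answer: $\frac{9}{16} \approx 0.5625$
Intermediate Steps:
$G{\left(I,k \right)} = - \frac{k}{8}$ ($G{\left(I,k \right)} = \frac{\left(-1\right) k}{8} = - \frac{k}{8}$)
$q{\left(w,O \right)} = \sqrt{O^{2} + w^{2}}$
$g = \frac{3}{8}$ ($g = \left(- \frac{1}{8}\right) \left(-3\right) = \frac{3}{8} \approx 0.375$)
$x{\left(T \right)} = \sqrt{T^{2}}$ ($x{\left(T \right)} = \sqrt{0^{2} + T^{2}} = \sqrt{0 + T^{2}} = \sqrt{T^{2}}$)
$p = \frac{9}{64}$ ($p = \left(\frac{3}{8}\right)^{2} = \frac{9}{64} \approx 0.14063$)
$x{\left(-4 \right)} p = \sqrt{\left(-4\right)^{2}} \cdot \frac{9}{64} = \sqrt{16} \cdot \frac{9}{64} = 4 \cdot \frac{9}{64} = \frac{9}{16}$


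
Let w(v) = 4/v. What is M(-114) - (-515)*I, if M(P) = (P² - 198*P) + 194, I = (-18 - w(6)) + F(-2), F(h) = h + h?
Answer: 72266/3 ≈ 24089.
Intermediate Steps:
F(h) = 2*h
I = -68/3 (I = (-18 - 4/6) + 2*(-2) = (-18 - 4/6) - 4 = (-18 - 1*⅔) - 4 = (-18 - ⅔) - 4 = -56/3 - 4 = -68/3 ≈ -22.667)
M(P) = 194 + P² - 198*P
M(-114) - (-515)*I = (194 + (-114)² - 198*(-114)) - (-515)*(-68)/3 = (194 + 12996 + 22572) - 1*35020/3 = 35762 - 35020/3 = 72266/3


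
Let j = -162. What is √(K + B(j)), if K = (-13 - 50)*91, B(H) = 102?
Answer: I*√5631 ≈ 75.04*I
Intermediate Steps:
K = -5733 (K = -63*91 = -5733)
√(K + B(j)) = √(-5733 + 102) = √(-5631) = I*√5631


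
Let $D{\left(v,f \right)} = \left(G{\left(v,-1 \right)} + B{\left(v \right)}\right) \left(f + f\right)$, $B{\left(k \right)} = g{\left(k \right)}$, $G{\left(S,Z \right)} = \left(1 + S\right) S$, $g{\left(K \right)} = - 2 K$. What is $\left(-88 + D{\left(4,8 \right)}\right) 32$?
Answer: $3328$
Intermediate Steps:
$G{\left(S,Z \right)} = S \left(1 + S\right)$
$B{\left(k \right)} = - 2 k$
$D{\left(v,f \right)} = 2 f \left(- 2 v + v \left(1 + v\right)\right)$ ($D{\left(v,f \right)} = \left(v \left(1 + v\right) - 2 v\right) \left(f + f\right) = \left(- 2 v + v \left(1 + v\right)\right) 2 f = 2 f \left(- 2 v + v \left(1 + v\right)\right)$)
$\left(-88 + D{\left(4,8 \right)}\right) 32 = \left(-88 + 2 \cdot 8 \cdot 4 \left(-1 + 4\right)\right) 32 = \left(-88 + 2 \cdot 8 \cdot 4 \cdot 3\right) 32 = \left(-88 + 192\right) 32 = 104 \cdot 32 = 3328$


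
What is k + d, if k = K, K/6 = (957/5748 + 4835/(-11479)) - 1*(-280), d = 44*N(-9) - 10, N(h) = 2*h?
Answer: 9638456219/10996882 ≈ 876.47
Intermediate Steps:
d = -802 (d = 44*(2*(-9)) - 10 = 44*(-18) - 10 = -792 - 10 = -802)
K = 18457955583/10996882 (K = 6*((957/5748 + 4835/(-11479)) - 1*(-280)) = 6*((957*(1/5748) + 4835*(-1/11479)) + 280) = 6*((319/1916 - 4835/11479) + 280) = 6*(-5602059/21993764 + 280) = 6*(6152651861/21993764) = 18457955583/10996882 ≈ 1678.5)
k = 18457955583/10996882 ≈ 1678.5
k + d = 18457955583/10996882 - 802 = 9638456219/10996882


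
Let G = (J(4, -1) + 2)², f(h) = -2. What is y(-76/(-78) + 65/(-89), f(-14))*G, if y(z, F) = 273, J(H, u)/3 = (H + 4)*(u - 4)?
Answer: 3801252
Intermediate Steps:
J(H, u) = 3*(-4 + u)*(4 + H) (J(H, u) = 3*((H + 4)*(u - 4)) = 3*((4 + H)*(-4 + u)) = 3*((-4 + u)*(4 + H)) = 3*(-4 + u)*(4 + H))
G = 13924 (G = ((-48 - 12*4 + 12*(-1) + 3*4*(-1)) + 2)² = ((-48 - 48 - 12 - 12) + 2)² = (-120 + 2)² = (-118)² = 13924)
y(-76/(-78) + 65/(-89), f(-14))*G = 273*13924 = 3801252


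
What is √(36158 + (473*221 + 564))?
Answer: 3*√15695 ≈ 375.84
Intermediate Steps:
√(36158 + (473*221 + 564)) = √(36158 + (104533 + 564)) = √(36158 + 105097) = √141255 = 3*√15695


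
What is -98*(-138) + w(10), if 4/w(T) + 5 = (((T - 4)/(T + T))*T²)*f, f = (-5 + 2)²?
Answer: 3583864/265 ≈ 13524.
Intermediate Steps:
f = 9 (f = (-3)² = 9)
w(T) = 4/(-5 + 9*T*(-4 + T)/2) (w(T) = 4/(-5 + (((T - 4)/(T + T))*T²)*9) = 4/(-5 + (((-4 + T)/((2*T)))*T²)*9) = 4/(-5 + (((-4 + T)*(1/(2*T)))*T²)*9) = 4/(-5 + (((-4 + T)/(2*T))*T²)*9) = 4/(-5 + (T*(-4 + T)/2)*9) = 4/(-5 + 9*T*(-4 + T)/2))
-98*(-138) + w(10) = -98*(-138) + 8/(-10 - 36*10 + 9*10²) = 13524 + 8/(-10 - 360 + 9*100) = 13524 + 8/(-10 - 360 + 900) = 13524 + 8/530 = 13524 + 8*(1/530) = 13524 + 4/265 = 3583864/265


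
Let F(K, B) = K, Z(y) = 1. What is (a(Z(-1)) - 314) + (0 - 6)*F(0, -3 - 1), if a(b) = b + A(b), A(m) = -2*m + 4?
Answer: -311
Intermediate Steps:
A(m) = 4 - 2*m
a(b) = 4 - b (a(b) = b + (4 - 2*b) = 4 - b)
(a(Z(-1)) - 314) + (0 - 6)*F(0, -3 - 1) = ((4 - 1*1) - 314) + (0 - 6)*0 = ((4 - 1) - 314) - 6*0 = (3 - 314) + 0 = -311 + 0 = -311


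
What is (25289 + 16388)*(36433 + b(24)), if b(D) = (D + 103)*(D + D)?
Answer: 1772481133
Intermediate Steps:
b(D) = 2*D*(103 + D) (b(D) = (103 + D)*(2*D) = 2*D*(103 + D))
(25289 + 16388)*(36433 + b(24)) = (25289 + 16388)*(36433 + 2*24*(103 + 24)) = 41677*(36433 + 2*24*127) = 41677*(36433 + 6096) = 41677*42529 = 1772481133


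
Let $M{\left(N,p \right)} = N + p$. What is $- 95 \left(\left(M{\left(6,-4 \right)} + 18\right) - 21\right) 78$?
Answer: $7410$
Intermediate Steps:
$- 95 \left(\left(M{\left(6,-4 \right)} + 18\right) - 21\right) 78 = - 95 \left(\left(\left(6 - 4\right) + 18\right) - 21\right) 78 = - 95 \left(\left(2 + 18\right) - 21\right) 78 = - 95 \left(20 - 21\right) 78 = \left(-95\right) \left(-1\right) 78 = 95 \cdot 78 = 7410$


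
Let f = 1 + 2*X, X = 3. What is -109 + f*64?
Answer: 339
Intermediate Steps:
f = 7 (f = 1 + 2*3 = 1 + 6 = 7)
-109 + f*64 = -109 + 7*64 = -109 + 448 = 339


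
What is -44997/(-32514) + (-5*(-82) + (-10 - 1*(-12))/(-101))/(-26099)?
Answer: 39088569097/28568957162 ≈ 1.3682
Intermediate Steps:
-44997/(-32514) + (-5*(-82) + (-10 - 1*(-12))/(-101))/(-26099) = -44997*(-1/32514) + (410 + (-10 + 12)*(-1/101))*(-1/26099) = 14999/10838 + (410 + 2*(-1/101))*(-1/26099) = 14999/10838 + (410 - 2/101)*(-1/26099) = 14999/10838 + (41408/101)*(-1/26099) = 14999/10838 - 41408/2635999 = 39088569097/28568957162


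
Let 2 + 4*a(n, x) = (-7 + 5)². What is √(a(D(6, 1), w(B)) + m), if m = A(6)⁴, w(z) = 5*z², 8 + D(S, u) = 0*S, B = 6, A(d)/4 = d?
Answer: √1327106/2 ≈ 576.00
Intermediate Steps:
A(d) = 4*d
D(S, u) = -8 (D(S, u) = -8 + 0*S = -8 + 0 = -8)
a(n, x) = ½ (a(n, x) = -½ + (-7 + 5)²/4 = -½ + (¼)*(-2)² = -½ + (¼)*4 = -½ + 1 = ½)
m = 331776 (m = (4*6)⁴ = 24⁴ = 331776)
√(a(D(6, 1), w(B)) + m) = √(½ + 331776) = √(663553/2) = √1327106/2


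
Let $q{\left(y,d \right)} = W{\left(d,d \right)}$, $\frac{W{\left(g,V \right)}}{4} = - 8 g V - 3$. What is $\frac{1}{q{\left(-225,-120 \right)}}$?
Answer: $- \frac{1}{460812} \approx -2.1701 \cdot 10^{-6}$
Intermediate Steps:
$W{\left(g,V \right)} = -12 - 32 V g$ ($W{\left(g,V \right)} = 4 \left(- 8 g V - 3\right) = 4 \left(- 8 V g - 3\right) = 4 \left(-3 - 8 V g\right) = -12 - 32 V g$)
$q{\left(y,d \right)} = -12 - 32 d^{2}$ ($q{\left(y,d \right)} = -12 - 32 d d = -12 - 32 d^{2}$)
$\frac{1}{q{\left(-225,-120 \right)}} = \frac{1}{-12 - 32 \left(-120\right)^{2}} = \frac{1}{-12 - 460800} = \frac{1}{-460812} = - \frac{1}{460812}$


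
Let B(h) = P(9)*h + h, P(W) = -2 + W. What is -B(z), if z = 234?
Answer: -1872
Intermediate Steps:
B(h) = 8*h (B(h) = (-2 + 9)*h + h = 7*h + h = 8*h)
-B(z) = -8*234 = -1*1872 = -1872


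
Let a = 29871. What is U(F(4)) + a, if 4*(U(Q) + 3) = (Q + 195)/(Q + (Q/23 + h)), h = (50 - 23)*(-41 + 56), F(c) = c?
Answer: 1124355569/37644 ≈ 29868.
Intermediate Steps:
h = 405 (h = 27*15 = 405)
U(Q) = -3 + (195 + Q)/(4*(405 + 24*Q/23)) (U(Q) = -3 + ((Q + 195)/(Q + (Q/23 + 405)))/4 = -3 + ((195 + Q)/(Q + (Q*(1/23) + 405)))/4 = -3 + ((195 + Q)/(Q + (Q/23 + 405)))/4 = -3 + ((195 + Q)/(Q + (405 + Q/23)))/4 = -3 + ((195 + Q)/(405 + 24*Q/23))/4 = -3 + (195 + Q)/(4*(405 + 24*Q/23)))
U(F(4)) + a = 5*(-21459 - 53*4)/(12*(3105 + 8*4)) + 29871 = 5*(-21459 - 212)/(12*(3105 + 32)) + 29871 = (5/12)*(-21671)/3137 + 29871 = (5/12)*(1/3137)*(-21671) + 29871 = -108355/37644 + 29871 = 1124355569/37644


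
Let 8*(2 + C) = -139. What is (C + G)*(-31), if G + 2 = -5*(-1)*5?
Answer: -899/8 ≈ -112.38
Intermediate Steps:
C = -155/8 (C = -2 + (1/8)*(-139) = -2 - 139/8 = -155/8 ≈ -19.375)
G = 23 (G = -2 - 5*(-1)*5 = -2 + 5*5 = -2 + 25 = 23)
(C + G)*(-31) = (-155/8 + 23)*(-31) = (29/8)*(-31) = -899/8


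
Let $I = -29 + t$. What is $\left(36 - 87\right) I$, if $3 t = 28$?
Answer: $1003$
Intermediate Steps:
$t = \frac{28}{3}$ ($t = \frac{1}{3} \cdot 28 = \frac{28}{3} \approx 9.3333$)
$I = - \frac{59}{3}$ ($I = -29 + \frac{28}{3} = - \frac{59}{3} \approx -19.667$)
$\left(36 - 87\right) I = \left(36 - 87\right) \left(- \frac{59}{3}\right) = \left(-51\right) \left(- \frac{59}{3}\right) = 1003$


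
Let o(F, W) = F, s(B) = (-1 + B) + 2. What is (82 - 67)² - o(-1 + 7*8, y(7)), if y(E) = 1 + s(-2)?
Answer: 170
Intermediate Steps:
s(B) = 1 + B
y(E) = 0 (y(E) = 1 + (1 - 2) = 1 - 1 = 0)
(82 - 67)² - o(-1 + 7*8, y(7)) = (82 - 67)² - (-1 + 7*8) = 15² - (-1 + 56) = 225 - 1*55 = 225 - 55 = 170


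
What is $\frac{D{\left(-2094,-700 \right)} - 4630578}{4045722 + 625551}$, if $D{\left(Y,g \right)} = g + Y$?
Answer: $- \frac{4633372}{4671273} \approx -0.99189$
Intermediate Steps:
$D{\left(Y,g \right)} = Y + g$
$\frac{D{\left(-2094,-700 \right)} - 4630578}{4045722 + 625551} = \frac{\left(-2094 - 700\right) - 4630578}{4045722 + 625551} = \frac{-2794 - 4630578}{4671273} = \left(-4633372\right) \frac{1}{4671273} = - \frac{4633372}{4671273}$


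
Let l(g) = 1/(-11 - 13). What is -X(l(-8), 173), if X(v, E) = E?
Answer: -173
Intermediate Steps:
l(g) = -1/24 (l(g) = 1/(-24) = -1/24)
-X(l(-8), 173) = -1*173 = -173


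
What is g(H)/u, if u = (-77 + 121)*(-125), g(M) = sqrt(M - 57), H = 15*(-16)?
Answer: -3*I*sqrt(33)/5500 ≈ -0.0031334*I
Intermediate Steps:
H = -240
g(M) = sqrt(-57 + M)
u = -5500 (u = 44*(-125) = -5500)
g(H)/u = sqrt(-57 - 240)/(-5500) = sqrt(-297)*(-1/5500) = (3*I*sqrt(33))*(-1/5500) = -3*I*sqrt(33)/5500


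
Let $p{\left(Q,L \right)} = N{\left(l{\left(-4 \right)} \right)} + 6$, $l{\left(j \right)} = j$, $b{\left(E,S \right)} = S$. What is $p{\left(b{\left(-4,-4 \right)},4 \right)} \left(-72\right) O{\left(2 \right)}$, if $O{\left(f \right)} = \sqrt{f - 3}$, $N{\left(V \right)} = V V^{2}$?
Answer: $4176 i \approx 4176.0 i$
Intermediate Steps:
$N{\left(V \right)} = V^{3}$
$p{\left(Q,L \right)} = -58$ ($p{\left(Q,L \right)} = \left(-4\right)^{3} + 6 = -64 + 6 = -58$)
$O{\left(f \right)} = \sqrt{-3 + f}$
$p{\left(b{\left(-4,-4 \right)},4 \right)} \left(-72\right) O{\left(2 \right)} = \left(-58\right) \left(-72\right) \sqrt{-3 + 2} = 4176 \sqrt{-1} = 4176 i$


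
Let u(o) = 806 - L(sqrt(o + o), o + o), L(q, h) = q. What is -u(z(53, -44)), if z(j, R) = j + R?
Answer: -806 + 3*sqrt(2) ≈ -801.76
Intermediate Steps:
z(j, R) = R + j
u(o) = 806 - sqrt(2)*sqrt(o) (u(o) = 806 - sqrt(o + o) = 806 - sqrt(2*o) = 806 - sqrt(2)*sqrt(o))
-u(z(53, -44)) = -(806 - sqrt(2)*sqrt(-44 + 53)) = -(806 - sqrt(2)*sqrt(9)) = -(806 - 1*sqrt(2)*3) = -(806 - 3*sqrt(2)) = -806 + 3*sqrt(2)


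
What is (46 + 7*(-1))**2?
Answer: 1521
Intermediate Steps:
(46 + 7*(-1))**2 = (46 - 7)**2 = 39**2 = 1521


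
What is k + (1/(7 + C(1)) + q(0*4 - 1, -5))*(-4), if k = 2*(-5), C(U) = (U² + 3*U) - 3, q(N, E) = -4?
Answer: 11/2 ≈ 5.5000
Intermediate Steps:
C(U) = -3 + U² + 3*U
k = -10
k + (1/(7 + C(1)) + q(0*4 - 1, -5))*(-4) = -10 + (1/(7 + (-3 + 1² + 3*1)) - 4)*(-4) = -10 + (1/(7 + (-3 + 1 + 3)) - 4)*(-4) = -10 + (1/(7 + 1) - 4)*(-4) = -10 + (1/8 - 4)*(-4) = -10 + (⅛ - 4)*(-4) = -10 - 31/8*(-4) = -10 + 31/2 = 11/2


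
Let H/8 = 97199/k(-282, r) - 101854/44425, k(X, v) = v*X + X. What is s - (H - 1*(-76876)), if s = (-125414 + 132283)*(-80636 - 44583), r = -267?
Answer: -716639509662815329/833102025 ≈ -8.6021e+8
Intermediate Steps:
k(X, v) = X + X*v (k(X, v) = X*v + X = X + X*v)
H = -6644413346/833102025 (H = 8*(97199/((-282*(1 - 267))) - 101854/44425) = 8*(97199/((-282*(-266))) - 101854*1/44425) = 8*(97199/75012 - 101854/44425) = 8*(-3322206673/3332408100) = -6644413346/833102025 ≈ -7.9755)
s = -860129311 (s = 6869*(-125219) = -860129311)
s - (H - 1*(-76876)) = -860129311 - (-6644413346/833102025 - 1*(-76876)) = -860129311 - (-6644413346/833102025 + 76876) = -860129311 - 1*64038906860554/833102025 = -860129311 - 64038906860554/833102025 = -716639509662815329/833102025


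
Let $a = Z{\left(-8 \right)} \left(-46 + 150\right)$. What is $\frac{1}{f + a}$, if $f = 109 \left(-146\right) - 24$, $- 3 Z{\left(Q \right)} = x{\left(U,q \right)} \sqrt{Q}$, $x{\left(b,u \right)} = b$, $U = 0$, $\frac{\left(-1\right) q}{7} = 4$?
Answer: $- \frac{1}{15938} \approx -6.2743 \cdot 10^{-5}$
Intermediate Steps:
$q = -28$ ($q = \left(-7\right) 4 = -28$)
$Z{\left(Q \right)} = 0$ ($Z{\left(Q \right)} = - \frac{0 \sqrt{Q}}{3} = \left(- \frac{1}{3}\right) 0 = 0$)
$f = -15938$ ($f = -15914 - 24 = -15938$)
$a = 0$ ($a = 0 \left(-46 + 150\right) = 0 \cdot 104 = 0$)
$\frac{1}{f + a} = \frac{1}{-15938 + 0} = \frac{1}{-15938} = - \frac{1}{15938}$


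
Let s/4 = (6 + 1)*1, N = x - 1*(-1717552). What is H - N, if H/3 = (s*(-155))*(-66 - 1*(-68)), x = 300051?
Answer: -2043643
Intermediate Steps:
N = 2017603 (N = 300051 - 1*(-1717552) = 300051 + 1717552 = 2017603)
s = 28 (s = 4*((6 + 1)*1) = 4*(7*1) = 4*7 = 28)
H = -26040 (H = 3*((28*(-155))*(-66 - 1*(-68))) = 3*(-4340*(-66 + 68)) = 3*(-4340*2) = 3*(-8680) = -26040)
H - N = -26040 - 1*2017603 = -26040 - 2017603 = -2043643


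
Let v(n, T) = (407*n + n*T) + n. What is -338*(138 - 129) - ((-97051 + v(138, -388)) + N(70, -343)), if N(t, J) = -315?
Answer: 91564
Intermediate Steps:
v(n, T) = 408*n + T*n (v(n, T) = (407*n + T*n) + n = 408*n + T*n)
-338*(138 - 129) - ((-97051 + v(138, -388)) + N(70, -343)) = -338*(138 - 129) - ((-97051 + 138*(408 - 388)) - 315) = -338*9 - ((-97051 + 138*20) - 315) = -3042 - ((-97051 + 2760) - 315) = -3042 - (-94291 - 315) = -3042 - 1*(-94606) = -3042 + 94606 = 91564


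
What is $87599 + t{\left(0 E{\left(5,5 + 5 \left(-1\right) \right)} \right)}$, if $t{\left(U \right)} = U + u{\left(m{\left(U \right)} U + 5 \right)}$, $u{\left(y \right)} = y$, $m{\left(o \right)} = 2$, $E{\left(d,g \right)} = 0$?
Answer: $87604$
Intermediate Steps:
$t{\left(U \right)} = 5 + 3 U$ ($t{\left(U \right)} = U + \left(2 U + 5\right) = U + \left(5 + 2 U\right) = 5 + 3 U$)
$87599 + t{\left(0 E{\left(5,5 + 5 \left(-1\right) \right)} \right)} = 87599 + \left(5 + 3 \cdot 0 \cdot 0\right) = 87599 + \left(5 + 3 \cdot 0\right) = 87599 + \left(5 + 0\right) = 87599 + 5 = 87604$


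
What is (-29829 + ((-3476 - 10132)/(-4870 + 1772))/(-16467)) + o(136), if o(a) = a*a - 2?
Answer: -96375397703/8502461 ≈ -11335.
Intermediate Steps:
o(a) = -2 + a² (o(a) = a² - 2 = -2 + a²)
(-29829 + ((-3476 - 10132)/(-4870 + 1772))/(-16467)) + o(136) = (-29829 + ((-3476 - 10132)/(-4870 + 1772))/(-16467)) + (-2 + 136²) = (-29829 - 13608/(-3098)*(-1/16467)) + (-2 + 18496) = (-29829 - 13608*(-1/3098)*(-1/16467)) + 18494 = (-29829 + (6804/1549)*(-1/16467)) + 18494 = (-29829 - 2268/8502461) + 18494 = -253619911437/8502461 + 18494 = -96375397703/8502461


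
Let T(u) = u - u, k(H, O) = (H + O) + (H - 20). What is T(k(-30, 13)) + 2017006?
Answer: 2017006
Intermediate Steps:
k(H, O) = -20 + O + 2*H (k(H, O) = (H + O) + (-20 + H) = -20 + O + 2*H)
T(u) = 0
T(k(-30, 13)) + 2017006 = 0 + 2017006 = 2017006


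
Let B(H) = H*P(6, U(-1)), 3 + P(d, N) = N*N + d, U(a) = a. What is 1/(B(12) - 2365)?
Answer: -1/2317 ≈ -0.00043159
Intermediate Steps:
P(d, N) = -3 + d + N**2 (P(d, N) = -3 + (N*N + d) = -3 + (N**2 + d) = -3 + (d + N**2) = -3 + d + N**2)
B(H) = 4*H (B(H) = H*(-3 + 6 + (-1)**2) = H*(-3 + 6 + 1) = H*4 = 4*H)
1/(B(12) - 2365) = 1/(4*12 - 2365) = 1/(48 - 2365) = 1/(-2317) = -1/2317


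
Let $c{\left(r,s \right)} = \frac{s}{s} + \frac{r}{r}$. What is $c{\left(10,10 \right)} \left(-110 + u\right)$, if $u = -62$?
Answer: $-344$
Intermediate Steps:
$c{\left(r,s \right)} = 2$ ($c{\left(r,s \right)} = 1 + 1 = 2$)
$c{\left(10,10 \right)} \left(-110 + u\right) = 2 \left(-110 - 62\right) = 2 \left(-172\right) = -344$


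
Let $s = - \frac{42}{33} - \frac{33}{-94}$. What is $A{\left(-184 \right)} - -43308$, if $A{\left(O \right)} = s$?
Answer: $\frac{44779519}{1034} \approx 43307.0$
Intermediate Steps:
$s = - \frac{953}{1034}$ ($s = \left(-42\right) \frac{1}{33} - - \frac{33}{94} = - \frac{14}{11} + \frac{33}{94} = - \frac{953}{1034} \approx -0.92166$)
$A{\left(O \right)} = - \frac{953}{1034}$
$A{\left(-184 \right)} - -43308 = - \frac{953}{1034} - -43308 = - \frac{953}{1034} + 43308 = \frac{44779519}{1034}$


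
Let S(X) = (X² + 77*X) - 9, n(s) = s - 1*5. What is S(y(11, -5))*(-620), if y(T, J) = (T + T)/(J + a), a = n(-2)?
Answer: 819175/9 ≈ 91020.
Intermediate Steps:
n(s) = -5 + s (n(s) = s - 5 = -5 + s)
a = -7 (a = -5 - 2 = -7)
y(T, J) = 2*T/(-7 + J) (y(T, J) = (T + T)/(J - 7) = (2*T)/(-7 + J) = 2*T/(-7 + J))
S(X) = -9 + X² + 77*X
S(y(11, -5))*(-620) = (-9 + (2*11/(-7 - 5))² + 77*(2*11/(-7 - 5)))*(-620) = (-9 + (2*11/(-12))² + 77*(2*11/(-12)))*(-620) = (-9 + (2*11*(-1/12))² + 77*(2*11*(-1/12)))*(-620) = (-9 + (-11/6)² + 77*(-11/6))*(-620) = (-9 + 121/36 - 847/6)*(-620) = -5285/36*(-620) = 819175/9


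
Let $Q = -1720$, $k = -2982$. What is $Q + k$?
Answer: $-4702$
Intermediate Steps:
$Q + k = -1720 - 2982 = -4702$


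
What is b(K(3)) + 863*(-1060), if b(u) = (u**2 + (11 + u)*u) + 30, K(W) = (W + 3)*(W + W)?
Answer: -911762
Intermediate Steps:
K(W) = 2*W*(3 + W) (K(W) = (3 + W)*(2*W) = 2*W*(3 + W))
b(u) = 30 + u**2 + u*(11 + u) (b(u) = (u**2 + u*(11 + u)) + 30 = 30 + u**2 + u*(11 + u))
b(K(3)) + 863*(-1060) = (30 + 2*(2*3*(3 + 3))**2 + 11*(2*3*(3 + 3))) + 863*(-1060) = (30 + 2*(2*3*6)**2 + 11*(2*3*6)) - 914780 = (30 + 2*36**2 + 11*36) - 914780 = (30 + 2*1296 + 396) - 914780 = (30 + 2592 + 396) - 914780 = 3018 - 914780 = -911762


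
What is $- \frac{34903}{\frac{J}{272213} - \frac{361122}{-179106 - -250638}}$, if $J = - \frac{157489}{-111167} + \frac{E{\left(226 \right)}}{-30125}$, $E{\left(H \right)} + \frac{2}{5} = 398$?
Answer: $\frac{99825175255277938908750}{14438778684346598773} \approx 6913.7$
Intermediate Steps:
$E{\left(H \right)} = \frac{1988}{5}$ ($E{\left(H \right)} = - \frac{2}{5} + 398 = \frac{1988}{5}$)
$J = \frac{23500780629}{16744529375}$ ($J = - \frac{157489}{-111167} + \frac{1988}{5 \left(-30125\right)} = \left(-157489\right) \left(- \frac{1}{111167}\right) + \frac{1988}{5} \left(- \frac{1}{30125}\right) = \frac{157489}{111167} - \frac{1988}{150625} = \frac{23500780629}{16744529375} \approx 1.4035$)
$- \frac{34903}{\frac{J}{272213} - \frac{361122}{-179106 - -250638}} = - \frac{34903}{\frac{23500780629}{16744529375 \cdot 272213} - \frac{361122}{-179106 - -250638}} = - \frac{34903}{\frac{23500780629}{16744529375} \cdot \frac{1}{272213} - \frac{361122}{-179106 + 250638}} = - \frac{34903}{\frac{1236883191}{239898872355625} - \frac{361122}{71532}} = - \frac{34903}{\frac{1236883191}{239898872355625} - \frac{60187}{11922}} = - \frac{34903}{- \frac{14438778684346598773}{2860074356223761250}} = \left(-34903\right) \left(- \frac{2860074356223761250}{14438778684346598773}\right) = \frac{99825175255277938908750}{14438778684346598773}$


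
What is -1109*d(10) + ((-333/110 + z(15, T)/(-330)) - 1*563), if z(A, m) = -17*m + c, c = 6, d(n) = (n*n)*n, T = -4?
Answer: -366156863/330 ≈ -1.1096e+6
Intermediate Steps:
d(n) = n³ (d(n) = n²*n = n³)
z(A, m) = 6 - 17*m (z(A, m) = -17*m + 6 = 6 - 17*m)
-1109*d(10) + ((-333/110 + z(15, T)/(-330)) - 1*563) = -1109*10³ + ((-333/110 + (6 - 17*(-4))/(-330)) - 1*563) = -1109*1000 + ((-333*1/110 + (6 + 68)*(-1/330)) - 563) = -1109000 + ((-333/110 + 74*(-1/330)) - 563) = -1109000 + ((-333/110 - 37/165) - 563) = -1109000 + (-1073/330 - 563) = -1109000 - 186863/330 = -366156863/330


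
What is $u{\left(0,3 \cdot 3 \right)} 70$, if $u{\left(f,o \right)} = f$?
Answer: $0$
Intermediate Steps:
$u{\left(0,3 \cdot 3 \right)} 70 = 0 \cdot 70 = 0$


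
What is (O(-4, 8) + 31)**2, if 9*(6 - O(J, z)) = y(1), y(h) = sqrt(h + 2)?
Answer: (333 - sqrt(3))**2/81 ≈ 1354.8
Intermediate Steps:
y(h) = sqrt(2 + h)
O(J, z) = 6 - sqrt(3)/9 (O(J, z) = 6 - sqrt(2 + 1)/9 = 6 - sqrt(3)/9)
(O(-4, 8) + 31)**2 = ((6 - sqrt(3)/9) + 31)**2 = (37 - sqrt(3)/9)**2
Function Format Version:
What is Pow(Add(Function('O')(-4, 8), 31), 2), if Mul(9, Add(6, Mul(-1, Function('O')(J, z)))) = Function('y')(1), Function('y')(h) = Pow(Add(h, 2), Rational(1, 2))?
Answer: Mul(Rational(1, 81), Pow(Add(333, Mul(-1, Pow(3, Rational(1, 2)))), 2)) ≈ 1354.8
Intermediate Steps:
Function('y')(h) = Pow(Add(2, h), Rational(1, 2))
Function('O')(J, z) = Add(6, Mul(Rational(-1, 9), Pow(3, Rational(1, 2)))) (Function('O')(J, z) = Add(6, Mul(Rational(-1, 9), Pow(Add(2, 1), Rational(1, 2)))) = Add(6, Mul(Rational(-1, 9), Pow(3, Rational(1, 2)))))
Pow(Add(Function('O')(-4, 8), 31), 2) = Pow(Add(Add(6, Mul(Rational(-1, 9), Pow(3, Rational(1, 2)))), 31), 2) = Pow(Add(37, Mul(Rational(-1, 9), Pow(3, Rational(1, 2)))), 2)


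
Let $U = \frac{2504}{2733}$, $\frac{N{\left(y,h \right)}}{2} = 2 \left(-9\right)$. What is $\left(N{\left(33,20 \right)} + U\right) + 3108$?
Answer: $\frac{8398280}{2733} \approx 3072.9$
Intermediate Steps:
$N{\left(y,h \right)} = -36$ ($N{\left(y,h \right)} = 2 \cdot 2 \left(-9\right) = 2 \left(-18\right) = -36$)
$U = \frac{2504}{2733}$ ($U = 2504 \cdot \frac{1}{2733} = \frac{2504}{2733} \approx 0.91621$)
$\left(N{\left(33,20 \right)} + U\right) + 3108 = \left(-36 + \frac{2504}{2733}\right) + 3108 = - \frac{95884}{2733} + 3108 = \frac{8398280}{2733}$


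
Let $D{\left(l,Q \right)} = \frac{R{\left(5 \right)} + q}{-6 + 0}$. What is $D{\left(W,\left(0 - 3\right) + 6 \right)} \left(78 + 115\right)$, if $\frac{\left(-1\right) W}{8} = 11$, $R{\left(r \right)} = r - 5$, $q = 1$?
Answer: $- \frac{193}{6} \approx -32.167$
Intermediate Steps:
$R{\left(r \right)} = -5 + r$
$W = -88$ ($W = \left(-8\right) 11 = -88$)
$D{\left(l,Q \right)} = - \frac{1}{6}$ ($D{\left(l,Q \right)} = \frac{\left(-5 + 5\right) + 1}{-6 + 0} = \frac{0 + 1}{-6} = 1 \left(- \frac{1}{6}\right) = - \frac{1}{6}$)
$D{\left(W,\left(0 - 3\right) + 6 \right)} \left(78 + 115\right) = - \frac{78 + 115}{6} = \left(- \frac{1}{6}\right) 193 = - \frac{193}{6}$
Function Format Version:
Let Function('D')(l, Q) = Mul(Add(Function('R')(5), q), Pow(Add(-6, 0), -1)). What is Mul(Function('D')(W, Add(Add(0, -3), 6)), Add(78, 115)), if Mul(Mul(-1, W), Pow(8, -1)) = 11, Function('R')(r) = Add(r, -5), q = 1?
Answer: Rational(-193, 6) ≈ -32.167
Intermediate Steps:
Function('R')(r) = Add(-5, r)
W = -88 (W = Mul(-8, 11) = -88)
Function('D')(l, Q) = Rational(-1, 6) (Function('D')(l, Q) = Mul(Add(Add(-5, 5), 1), Pow(Add(-6, 0), -1)) = Mul(Add(0, 1), Pow(-6, -1)) = Mul(1, Rational(-1, 6)) = Rational(-1, 6))
Mul(Function('D')(W, Add(Add(0, -3), 6)), Add(78, 115)) = Mul(Rational(-1, 6), Add(78, 115)) = Mul(Rational(-1, 6), 193) = Rational(-193, 6)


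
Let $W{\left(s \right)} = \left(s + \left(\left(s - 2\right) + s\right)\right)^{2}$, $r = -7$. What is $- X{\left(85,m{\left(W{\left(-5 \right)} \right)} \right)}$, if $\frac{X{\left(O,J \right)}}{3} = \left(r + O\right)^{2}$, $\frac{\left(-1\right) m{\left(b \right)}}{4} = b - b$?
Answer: $-18252$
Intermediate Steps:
$W{\left(s \right)} = \left(-2 + 3 s\right)^{2}$ ($W{\left(s \right)} = \left(s + \left(\left(-2 + s\right) + s\right)\right)^{2} = \left(s + \left(-2 + 2 s\right)\right)^{2} = \left(-2 + 3 s\right)^{2}$)
$m{\left(b \right)} = 0$ ($m{\left(b \right)} = - 4 \left(b - b\right) = \left(-4\right) 0 = 0$)
$X{\left(O,J \right)} = 3 \left(-7 + O\right)^{2}$
$- X{\left(85,m{\left(W{\left(-5 \right)} \right)} \right)} = - 3 \left(-7 + 85\right)^{2} = - 3 \cdot 78^{2} = - 3 \cdot 6084 = \left(-1\right) 18252 = -18252$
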